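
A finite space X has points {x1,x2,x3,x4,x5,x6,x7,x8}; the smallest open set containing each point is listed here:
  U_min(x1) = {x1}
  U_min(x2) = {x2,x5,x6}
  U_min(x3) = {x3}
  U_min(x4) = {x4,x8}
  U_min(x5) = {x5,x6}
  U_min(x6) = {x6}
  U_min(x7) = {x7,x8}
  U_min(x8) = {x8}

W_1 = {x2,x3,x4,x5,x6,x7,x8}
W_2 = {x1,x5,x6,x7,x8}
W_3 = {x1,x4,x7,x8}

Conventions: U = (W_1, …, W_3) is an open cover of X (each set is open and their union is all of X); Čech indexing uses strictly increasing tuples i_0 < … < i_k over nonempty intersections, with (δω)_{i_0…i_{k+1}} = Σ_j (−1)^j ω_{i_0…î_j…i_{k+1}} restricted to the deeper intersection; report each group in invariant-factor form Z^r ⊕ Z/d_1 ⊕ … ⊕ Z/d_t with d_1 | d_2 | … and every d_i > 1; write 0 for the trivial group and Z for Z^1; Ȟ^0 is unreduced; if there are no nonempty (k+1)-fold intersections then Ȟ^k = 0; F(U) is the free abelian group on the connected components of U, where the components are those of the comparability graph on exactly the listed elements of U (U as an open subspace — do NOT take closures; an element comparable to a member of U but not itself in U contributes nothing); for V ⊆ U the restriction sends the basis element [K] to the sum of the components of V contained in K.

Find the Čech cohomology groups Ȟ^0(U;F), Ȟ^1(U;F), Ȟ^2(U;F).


Ȟ^0 = Z^4,  Ȟ^1 = 0,  Ȟ^2 = 0

nonempty intersections:
  W12={x5,x6,x7,x8} W13={x4,x7,x8} W23={x1,x7,x8}
  W123={x7,x8}
components per intersection:
  W1: {x2,x5,x6} {x3} {x4,x7,x8}
  W2: {x1} {x5,x6} {x7,x8}
  W3: {x1} {x4,x7,x8}
  W12: {x5,x6} {x7,x8}
  W13: {x4,x7,x8}
  W23: {x1} {x7,x8}
  W123: {x7,x8}
C dims 8,5,1; δ0: rk 4, SNF 1^4; δ1: rk 1, SNF 1^1
Ȟ^0: (8−4)−0=4 ⇒ Z^4
Ȟ^1: (5−1)−4=0 ⇒ 0
Ȟ^2: (1−0)−1=0 ⇒ 0


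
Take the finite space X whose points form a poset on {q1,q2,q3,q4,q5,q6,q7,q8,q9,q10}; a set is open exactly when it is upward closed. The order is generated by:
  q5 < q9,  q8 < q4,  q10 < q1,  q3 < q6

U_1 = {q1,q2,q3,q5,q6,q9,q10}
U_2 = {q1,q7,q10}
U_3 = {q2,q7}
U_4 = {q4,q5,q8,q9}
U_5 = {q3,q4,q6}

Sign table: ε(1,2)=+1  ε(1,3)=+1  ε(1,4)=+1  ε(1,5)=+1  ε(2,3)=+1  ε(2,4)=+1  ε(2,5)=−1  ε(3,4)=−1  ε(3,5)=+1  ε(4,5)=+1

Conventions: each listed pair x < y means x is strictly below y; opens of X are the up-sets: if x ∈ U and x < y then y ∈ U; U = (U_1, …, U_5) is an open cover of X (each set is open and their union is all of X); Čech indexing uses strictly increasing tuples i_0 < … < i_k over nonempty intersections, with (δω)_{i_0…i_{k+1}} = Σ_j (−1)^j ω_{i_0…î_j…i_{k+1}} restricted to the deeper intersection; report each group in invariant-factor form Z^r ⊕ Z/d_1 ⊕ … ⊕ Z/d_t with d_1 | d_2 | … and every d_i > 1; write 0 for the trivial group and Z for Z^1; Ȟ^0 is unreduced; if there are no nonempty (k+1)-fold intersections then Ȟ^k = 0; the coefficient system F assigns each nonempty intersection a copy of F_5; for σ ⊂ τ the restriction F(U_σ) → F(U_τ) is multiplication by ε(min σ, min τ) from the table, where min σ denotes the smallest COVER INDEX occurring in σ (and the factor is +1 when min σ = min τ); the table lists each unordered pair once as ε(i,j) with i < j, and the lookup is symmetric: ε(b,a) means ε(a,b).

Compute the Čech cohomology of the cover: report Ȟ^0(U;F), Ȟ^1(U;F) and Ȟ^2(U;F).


Ȟ^0(U;F) ≅ Z/5,  Ȟ^1(U;F) ≅ Z/5 ⊕ Z/5,  Ȟ^2(U;F) ≅ 0

cover nerve:
  U12={q1,q10} U13={q2} U14={q5,q9} U15={q3,q6} U23={q7} U45={q4}
C dims 5,6; δ0: rk_F5 4
Ȟ^0: (5−4)−0=1 ⇒ Z/5
Ȟ^1: (6−0)−4=2 ⇒ Z/5 ⊕ Z/5
Ȟ^2: (0−0)−0=0 ⇒ 0


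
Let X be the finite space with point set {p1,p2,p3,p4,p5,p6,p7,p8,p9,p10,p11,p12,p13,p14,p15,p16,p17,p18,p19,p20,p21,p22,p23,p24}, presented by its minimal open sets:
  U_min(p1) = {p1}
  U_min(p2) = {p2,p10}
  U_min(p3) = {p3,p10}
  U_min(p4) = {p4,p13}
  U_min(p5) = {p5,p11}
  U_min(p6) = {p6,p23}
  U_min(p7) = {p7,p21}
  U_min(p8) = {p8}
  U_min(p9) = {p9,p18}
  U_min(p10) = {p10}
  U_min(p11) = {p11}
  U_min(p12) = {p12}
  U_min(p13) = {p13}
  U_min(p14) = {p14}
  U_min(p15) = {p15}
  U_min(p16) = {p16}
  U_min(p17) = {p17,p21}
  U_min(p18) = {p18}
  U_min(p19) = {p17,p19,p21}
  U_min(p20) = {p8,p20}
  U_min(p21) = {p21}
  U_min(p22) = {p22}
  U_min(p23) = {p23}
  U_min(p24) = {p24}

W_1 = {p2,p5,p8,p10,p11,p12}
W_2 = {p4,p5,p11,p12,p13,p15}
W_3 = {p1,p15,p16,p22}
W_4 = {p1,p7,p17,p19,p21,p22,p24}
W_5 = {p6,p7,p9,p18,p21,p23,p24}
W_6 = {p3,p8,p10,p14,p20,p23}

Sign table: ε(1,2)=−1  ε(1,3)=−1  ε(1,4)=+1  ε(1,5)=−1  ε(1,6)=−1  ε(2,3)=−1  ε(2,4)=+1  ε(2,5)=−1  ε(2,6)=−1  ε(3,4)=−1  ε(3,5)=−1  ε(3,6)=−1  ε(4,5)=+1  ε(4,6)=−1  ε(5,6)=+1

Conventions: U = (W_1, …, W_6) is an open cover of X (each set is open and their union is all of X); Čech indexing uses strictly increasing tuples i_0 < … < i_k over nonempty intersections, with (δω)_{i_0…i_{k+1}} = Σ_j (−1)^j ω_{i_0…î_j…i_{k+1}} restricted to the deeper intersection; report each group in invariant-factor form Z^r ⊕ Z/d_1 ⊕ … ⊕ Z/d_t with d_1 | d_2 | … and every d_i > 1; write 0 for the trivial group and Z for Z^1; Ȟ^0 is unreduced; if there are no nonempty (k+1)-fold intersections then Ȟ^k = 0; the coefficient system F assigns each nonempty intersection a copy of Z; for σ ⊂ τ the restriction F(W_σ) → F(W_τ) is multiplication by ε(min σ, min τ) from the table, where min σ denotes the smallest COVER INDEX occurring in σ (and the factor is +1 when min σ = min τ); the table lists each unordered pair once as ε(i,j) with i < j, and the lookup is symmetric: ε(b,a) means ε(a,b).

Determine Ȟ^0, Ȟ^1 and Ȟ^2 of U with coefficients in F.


Ȟ^0 = Z, Ȟ^1 = Z, Ȟ^2 = 0

cover nerve:
  W12={p5,p11,p12} W16={p8,p10} W23={p15} W34={p1,p22} W45={p7,p21,p24} W56={p23}
C dims 6,6; δ0: rk 5, SNF 1^5
Ȟ^0: (6−5)−0=1 ⇒ Z
Ȟ^1: (6−0)−5=1 ⇒ Z
Ȟ^2: (0−0)−0=0 ⇒ 0


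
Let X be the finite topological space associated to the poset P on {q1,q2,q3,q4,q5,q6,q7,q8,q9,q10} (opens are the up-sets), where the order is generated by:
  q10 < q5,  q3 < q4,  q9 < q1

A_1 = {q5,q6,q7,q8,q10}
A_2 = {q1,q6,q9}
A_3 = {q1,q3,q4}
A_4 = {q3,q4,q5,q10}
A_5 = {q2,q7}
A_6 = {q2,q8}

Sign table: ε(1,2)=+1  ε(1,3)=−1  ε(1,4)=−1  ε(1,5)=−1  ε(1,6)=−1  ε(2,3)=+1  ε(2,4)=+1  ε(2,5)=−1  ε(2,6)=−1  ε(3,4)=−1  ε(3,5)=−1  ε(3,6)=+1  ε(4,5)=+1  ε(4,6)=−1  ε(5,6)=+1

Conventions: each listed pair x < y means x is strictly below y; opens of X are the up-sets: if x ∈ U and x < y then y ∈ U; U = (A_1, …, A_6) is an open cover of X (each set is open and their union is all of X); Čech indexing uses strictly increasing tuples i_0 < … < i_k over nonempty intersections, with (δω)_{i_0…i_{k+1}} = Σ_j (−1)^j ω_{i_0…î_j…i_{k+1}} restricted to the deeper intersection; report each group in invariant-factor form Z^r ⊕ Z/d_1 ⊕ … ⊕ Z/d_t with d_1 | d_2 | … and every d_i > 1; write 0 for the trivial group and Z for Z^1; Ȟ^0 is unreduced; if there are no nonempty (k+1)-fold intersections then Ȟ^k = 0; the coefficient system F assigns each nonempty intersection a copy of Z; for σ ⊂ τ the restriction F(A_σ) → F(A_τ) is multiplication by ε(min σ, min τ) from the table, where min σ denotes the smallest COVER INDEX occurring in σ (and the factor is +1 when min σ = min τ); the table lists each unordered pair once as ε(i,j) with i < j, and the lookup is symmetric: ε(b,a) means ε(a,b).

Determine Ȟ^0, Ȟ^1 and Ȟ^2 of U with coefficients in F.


Ȟ^0 ≅ Z,  Ȟ^1 ≅ Z^2,  Ȟ^2 ≅ 0

nerve of the cover:
  A12={q6} A14={q5,q10} A15={q7} A16={q8} A23={q1} A34={q3,q4} A56={q2}
C dims 6,7; δ0: rk 5, SNF 1^5
Ȟ^0 = (6 − 5) − 0 = 1, so Ȟ^0 ≅ Z
Ȟ^1 = (7 − 0) − 5 = 2, so Ȟ^1 ≅ Z^2
Ȟ^2 = (0 − 0) − 0 = 0, so Ȟ^2 ≅ 0


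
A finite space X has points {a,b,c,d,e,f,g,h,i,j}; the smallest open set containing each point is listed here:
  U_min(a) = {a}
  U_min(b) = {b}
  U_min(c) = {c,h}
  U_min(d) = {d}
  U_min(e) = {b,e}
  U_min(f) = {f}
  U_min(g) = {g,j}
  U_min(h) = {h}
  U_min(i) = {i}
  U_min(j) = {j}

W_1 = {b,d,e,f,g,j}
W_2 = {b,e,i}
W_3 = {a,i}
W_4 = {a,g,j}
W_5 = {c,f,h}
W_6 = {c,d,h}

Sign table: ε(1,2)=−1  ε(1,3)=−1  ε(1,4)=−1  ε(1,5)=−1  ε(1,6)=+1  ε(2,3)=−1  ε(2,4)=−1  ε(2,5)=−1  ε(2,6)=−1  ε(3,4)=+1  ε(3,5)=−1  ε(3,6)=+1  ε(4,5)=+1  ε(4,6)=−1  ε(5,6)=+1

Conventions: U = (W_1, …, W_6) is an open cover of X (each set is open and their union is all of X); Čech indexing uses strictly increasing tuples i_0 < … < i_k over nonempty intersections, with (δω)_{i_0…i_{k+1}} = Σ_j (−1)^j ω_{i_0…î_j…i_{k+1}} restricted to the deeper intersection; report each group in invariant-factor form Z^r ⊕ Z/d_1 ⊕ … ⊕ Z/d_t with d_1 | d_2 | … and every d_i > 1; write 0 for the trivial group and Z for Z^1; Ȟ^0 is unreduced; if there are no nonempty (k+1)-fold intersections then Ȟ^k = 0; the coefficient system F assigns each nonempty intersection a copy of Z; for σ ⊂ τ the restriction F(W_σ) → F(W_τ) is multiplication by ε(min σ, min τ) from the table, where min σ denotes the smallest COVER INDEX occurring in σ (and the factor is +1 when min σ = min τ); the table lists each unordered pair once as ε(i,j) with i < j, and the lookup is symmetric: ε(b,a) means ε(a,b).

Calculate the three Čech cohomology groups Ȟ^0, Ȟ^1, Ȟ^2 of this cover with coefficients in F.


Ȟ^0 = 0; Ȟ^1 = Z ⊕ Z/2; Ȟ^2 = 0

nonempty intersections:
  W12={b,e} W14={g,j} W15={f} W16={d} W23={i} W34={a} W56={c,h}
C dims 6,7; δ0: rk 6, SNF 1^5·2
Ȟ^0: (6−6)−0=0 ⇒ 0
Ȟ^1: (7−0)−6=1 plus torsion [2] ⇒ Z ⊕ Z/2
Ȟ^2: (0−0)−0=0 ⇒ 0


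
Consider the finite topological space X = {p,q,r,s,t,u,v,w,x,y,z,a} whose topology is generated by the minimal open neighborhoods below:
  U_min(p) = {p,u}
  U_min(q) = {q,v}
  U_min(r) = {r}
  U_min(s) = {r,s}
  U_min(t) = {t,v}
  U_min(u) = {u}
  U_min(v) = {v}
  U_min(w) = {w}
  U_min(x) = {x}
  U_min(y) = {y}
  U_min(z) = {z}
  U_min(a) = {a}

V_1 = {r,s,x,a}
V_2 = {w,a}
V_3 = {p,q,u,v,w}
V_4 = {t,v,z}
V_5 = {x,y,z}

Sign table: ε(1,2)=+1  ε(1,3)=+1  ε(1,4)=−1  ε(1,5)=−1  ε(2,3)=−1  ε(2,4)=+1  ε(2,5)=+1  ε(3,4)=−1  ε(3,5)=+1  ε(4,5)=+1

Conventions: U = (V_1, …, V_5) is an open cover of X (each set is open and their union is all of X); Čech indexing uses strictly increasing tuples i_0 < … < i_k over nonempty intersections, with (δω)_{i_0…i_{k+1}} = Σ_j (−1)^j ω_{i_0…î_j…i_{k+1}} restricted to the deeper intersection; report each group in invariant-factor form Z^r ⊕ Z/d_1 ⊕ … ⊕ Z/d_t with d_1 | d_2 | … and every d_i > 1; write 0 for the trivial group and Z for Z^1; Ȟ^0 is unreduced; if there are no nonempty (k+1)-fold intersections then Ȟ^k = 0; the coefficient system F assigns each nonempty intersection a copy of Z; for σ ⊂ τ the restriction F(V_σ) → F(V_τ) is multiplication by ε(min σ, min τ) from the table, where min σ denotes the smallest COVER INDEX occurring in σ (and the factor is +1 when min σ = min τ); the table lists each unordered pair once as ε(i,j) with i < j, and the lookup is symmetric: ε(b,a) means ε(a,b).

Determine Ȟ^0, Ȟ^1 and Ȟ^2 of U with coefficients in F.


nerve of the cover:
  V12={a} V15={x} V23={w} V34={v} V45={z}
C dims 5,5; δ0: rk 5, SNF 1^4·2
Ȟ^0 = (5 − 5) − 0 = 0, so Ȟ^0 ≅ 0
Ȟ^1 = (5 − 0) − 5 = 0 plus torsion [2], so Ȟ^1 ≅ Z/2
Ȟ^2 = (0 − 0) − 0 = 0, so Ȟ^2 ≅ 0

Ȟ^0(U;F) ≅ 0, Ȟ^1(U;F) ≅ Z/2, Ȟ^2(U;F) ≅ 0


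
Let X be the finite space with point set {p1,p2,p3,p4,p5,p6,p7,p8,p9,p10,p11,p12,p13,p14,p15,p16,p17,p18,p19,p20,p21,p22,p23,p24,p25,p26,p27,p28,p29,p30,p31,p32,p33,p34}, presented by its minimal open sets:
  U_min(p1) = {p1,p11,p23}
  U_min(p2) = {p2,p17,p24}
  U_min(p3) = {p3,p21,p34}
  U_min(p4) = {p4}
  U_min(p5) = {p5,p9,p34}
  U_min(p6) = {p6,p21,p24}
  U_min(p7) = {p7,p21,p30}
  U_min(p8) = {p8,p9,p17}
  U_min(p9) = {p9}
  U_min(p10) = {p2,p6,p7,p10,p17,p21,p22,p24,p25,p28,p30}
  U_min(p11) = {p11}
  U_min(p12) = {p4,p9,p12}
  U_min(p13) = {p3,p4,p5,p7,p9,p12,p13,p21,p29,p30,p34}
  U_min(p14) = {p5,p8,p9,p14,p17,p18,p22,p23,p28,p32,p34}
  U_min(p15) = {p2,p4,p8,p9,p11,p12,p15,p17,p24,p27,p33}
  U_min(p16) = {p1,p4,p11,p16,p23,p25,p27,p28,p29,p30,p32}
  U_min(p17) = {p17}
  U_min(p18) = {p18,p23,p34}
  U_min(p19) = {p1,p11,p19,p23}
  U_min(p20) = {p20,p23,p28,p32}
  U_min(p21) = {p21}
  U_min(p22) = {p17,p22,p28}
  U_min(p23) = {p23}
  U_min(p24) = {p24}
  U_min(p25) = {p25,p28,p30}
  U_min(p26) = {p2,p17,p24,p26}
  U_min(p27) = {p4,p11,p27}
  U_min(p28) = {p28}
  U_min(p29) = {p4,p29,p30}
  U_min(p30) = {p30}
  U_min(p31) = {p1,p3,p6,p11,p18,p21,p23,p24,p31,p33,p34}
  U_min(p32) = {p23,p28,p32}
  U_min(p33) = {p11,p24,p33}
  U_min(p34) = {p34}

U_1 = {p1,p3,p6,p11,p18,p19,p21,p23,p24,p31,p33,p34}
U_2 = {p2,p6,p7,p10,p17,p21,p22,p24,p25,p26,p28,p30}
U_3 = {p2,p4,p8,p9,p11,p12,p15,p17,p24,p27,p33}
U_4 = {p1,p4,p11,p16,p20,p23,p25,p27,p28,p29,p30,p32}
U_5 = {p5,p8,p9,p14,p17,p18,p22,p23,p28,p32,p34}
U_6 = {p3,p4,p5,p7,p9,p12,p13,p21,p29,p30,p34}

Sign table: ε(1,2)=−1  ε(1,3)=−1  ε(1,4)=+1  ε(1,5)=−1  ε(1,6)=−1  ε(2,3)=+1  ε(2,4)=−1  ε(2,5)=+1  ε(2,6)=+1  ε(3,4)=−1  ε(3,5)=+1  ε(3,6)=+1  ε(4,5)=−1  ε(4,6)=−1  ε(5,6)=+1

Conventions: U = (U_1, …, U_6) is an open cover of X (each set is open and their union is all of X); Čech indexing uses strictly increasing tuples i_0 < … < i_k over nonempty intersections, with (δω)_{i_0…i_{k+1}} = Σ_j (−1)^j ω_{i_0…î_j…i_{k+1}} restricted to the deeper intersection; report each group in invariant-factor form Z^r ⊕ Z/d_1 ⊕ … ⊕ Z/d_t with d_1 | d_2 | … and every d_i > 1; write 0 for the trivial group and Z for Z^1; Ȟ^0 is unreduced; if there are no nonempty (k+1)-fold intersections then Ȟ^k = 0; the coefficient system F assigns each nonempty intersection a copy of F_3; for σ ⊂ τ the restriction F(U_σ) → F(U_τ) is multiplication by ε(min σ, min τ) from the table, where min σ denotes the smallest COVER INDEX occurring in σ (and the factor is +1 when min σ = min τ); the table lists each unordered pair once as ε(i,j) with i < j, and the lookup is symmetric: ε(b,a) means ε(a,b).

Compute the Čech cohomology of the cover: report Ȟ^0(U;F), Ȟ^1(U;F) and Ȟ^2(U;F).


nerve simplices:
  U12={p6,p21,p24} U13={p11,p24,p33} U14={p1,p11,p23} U15={p18,p23,p34} U16={p3,p21,p34} U23={p2,p17,p24} U24={p25,p28,p30} U25={p17,p22,p28} U26={p7,p21,p30} U34={p4,p11,p27} U35={p8,p9,p17} U36={p4,p9,p12} U45={p23,p28,p32} U46={p4,p29,p30} U56={p5,p9,p34}
  U123={p24} U126={p21} U134={p11} U145={p23} U156={p34} U235={p17} U245={p28} U246={p30} U346={p4} U356={p9}
C dims 6,15,10; δ0: rk_F3 5; δ1: rk_F3 10
degree 0: 6−5−0 = 1 → Ȟ^0 ≅ Z/3
degree 1: 15−10−5 = 0 → Ȟ^1 ≅ 0
degree 2: 10−0−10 = 0 → Ȟ^2 ≅ 0

Ȟ^0 ≅ Z/3, Ȟ^1 ≅ 0, Ȟ^2 ≅ 0


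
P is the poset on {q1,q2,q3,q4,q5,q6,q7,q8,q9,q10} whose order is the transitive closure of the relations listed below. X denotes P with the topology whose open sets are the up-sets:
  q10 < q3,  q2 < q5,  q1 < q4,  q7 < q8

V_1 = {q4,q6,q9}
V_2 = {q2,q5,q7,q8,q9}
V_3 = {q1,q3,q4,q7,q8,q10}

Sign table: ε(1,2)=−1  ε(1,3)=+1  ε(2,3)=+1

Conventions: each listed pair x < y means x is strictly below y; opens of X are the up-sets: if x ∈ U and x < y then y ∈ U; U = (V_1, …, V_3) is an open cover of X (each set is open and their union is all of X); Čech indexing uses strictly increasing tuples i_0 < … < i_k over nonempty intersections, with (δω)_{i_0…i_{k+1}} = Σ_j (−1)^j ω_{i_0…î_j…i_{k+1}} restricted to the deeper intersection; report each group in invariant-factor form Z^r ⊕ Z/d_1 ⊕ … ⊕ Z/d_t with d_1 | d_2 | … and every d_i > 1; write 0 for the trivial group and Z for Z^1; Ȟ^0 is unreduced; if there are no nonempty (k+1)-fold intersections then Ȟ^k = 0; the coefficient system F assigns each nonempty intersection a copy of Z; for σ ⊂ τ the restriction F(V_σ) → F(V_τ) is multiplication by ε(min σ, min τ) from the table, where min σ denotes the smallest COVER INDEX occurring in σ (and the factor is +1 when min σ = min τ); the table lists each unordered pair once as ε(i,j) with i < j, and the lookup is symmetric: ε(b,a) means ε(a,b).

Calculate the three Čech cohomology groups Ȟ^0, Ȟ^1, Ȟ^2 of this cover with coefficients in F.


Ȟ^0 = 0, Ȟ^1 = Z/2 and Ȟ^2 = 0

cover nerve:
  V12={q9} V13={q4} V23={q7,q8}
C dims 3,3; δ0: rk 3, SNF 1^2·2
Ȟ^0: (3−3)−0=0 ⇒ 0
Ȟ^1: (3−0)−3=0 plus torsion [2] ⇒ Z/2
Ȟ^2: (0−0)−0=0 ⇒ 0


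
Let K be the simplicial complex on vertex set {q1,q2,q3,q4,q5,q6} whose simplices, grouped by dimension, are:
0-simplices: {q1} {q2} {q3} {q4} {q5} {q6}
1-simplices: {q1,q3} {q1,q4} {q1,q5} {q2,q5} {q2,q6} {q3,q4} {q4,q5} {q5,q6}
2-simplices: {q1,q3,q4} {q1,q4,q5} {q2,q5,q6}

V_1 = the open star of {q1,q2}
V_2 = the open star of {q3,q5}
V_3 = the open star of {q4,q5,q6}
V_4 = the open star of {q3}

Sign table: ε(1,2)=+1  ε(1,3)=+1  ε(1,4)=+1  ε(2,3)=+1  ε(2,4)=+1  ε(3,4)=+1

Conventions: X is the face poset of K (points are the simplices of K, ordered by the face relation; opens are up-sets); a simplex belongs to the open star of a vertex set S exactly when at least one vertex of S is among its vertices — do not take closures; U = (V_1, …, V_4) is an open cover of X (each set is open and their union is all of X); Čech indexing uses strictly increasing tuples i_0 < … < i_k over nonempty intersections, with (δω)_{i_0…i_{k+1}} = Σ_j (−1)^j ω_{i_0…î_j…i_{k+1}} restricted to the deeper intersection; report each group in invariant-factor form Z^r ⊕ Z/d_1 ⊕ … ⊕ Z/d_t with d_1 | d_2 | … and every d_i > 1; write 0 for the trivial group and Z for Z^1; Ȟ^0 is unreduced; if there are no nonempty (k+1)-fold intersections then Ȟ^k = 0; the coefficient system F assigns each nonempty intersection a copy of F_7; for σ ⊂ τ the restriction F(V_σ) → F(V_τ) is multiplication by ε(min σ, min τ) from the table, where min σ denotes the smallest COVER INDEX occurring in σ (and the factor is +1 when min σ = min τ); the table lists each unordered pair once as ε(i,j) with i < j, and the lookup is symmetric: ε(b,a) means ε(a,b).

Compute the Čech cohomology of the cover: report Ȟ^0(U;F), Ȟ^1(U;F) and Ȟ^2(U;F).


cover nerve:
  V1={{q1},{q2},{q1,q3},{q1,q4},{q1,q5},{q2,q5},{q2,q6},{q1,q3,q4},{q1,q4,q5},{q2,q5,q6}} V2={{q3},{q5},{q1,q3},{q1,q5},{q2,q5},{q3,q4},{q4,q5},{q5,q6},{q1,q3,q4},{q1,q4,q5},{q2,q5,q6}} V3={{q4},{q5},{q6},{q1,q4},{q1,q5},{q2,q5},{q2,q6},{q3,q4},{q4,q5},{q5,q6},{q1,q3,q4},{q1,q4,q5},{q2,q5,q6}} V4={{q3},{q1,q3},{q3,q4},{q1,q3,q4}}
  V12={{q1,q3},{q1,q5},{q2,q5},{q1,q3,q4},{q1,q4,q5},{q2,q5,q6}} V13={{q1,q4},{q1,q5},{q2,q5},{q2,q6},{q1,q3,q4},{q1,q4,q5},{q2,q5,q6}} V14={{q1,q3},{q1,q3,q4}} V23={{q5},{q1,q5},{q2,q5},{q3,q4},{q4,q5},{q5,q6},{q1,q3,q4},{q1,q4,q5},{q2,q5,q6}} V24={{q3},{q1,q3},{q3,q4},{q1,q3,q4}} V34={{q3,q4},{q1,q3,q4}}
  V123={{q1,q5},{q2,q5},{q1,q3,q4},{q1,q4,q5},{q2,q5,q6}} V124={{q1,q3},{q1,q3,q4}} V134={{q1,q3,q4}} V234={{q3,q4},{q1,q3,q4}}
  V1234={{q1,q3,q4}}
C dims 4,6,4,1; δ0: rk_F7 3; δ1: rk_F7 3; δ2: rk_F7 1
Ȟ^0: (4−3)−0=1 ⇒ Z/7
Ȟ^1: (6−3)−3=0 ⇒ 0
Ȟ^2: (4−1)−3=0 ⇒ 0

Ȟ^0(U;F) ≅ Z/7, Ȟ^1(U;F) ≅ 0, Ȟ^2(U;F) ≅ 0


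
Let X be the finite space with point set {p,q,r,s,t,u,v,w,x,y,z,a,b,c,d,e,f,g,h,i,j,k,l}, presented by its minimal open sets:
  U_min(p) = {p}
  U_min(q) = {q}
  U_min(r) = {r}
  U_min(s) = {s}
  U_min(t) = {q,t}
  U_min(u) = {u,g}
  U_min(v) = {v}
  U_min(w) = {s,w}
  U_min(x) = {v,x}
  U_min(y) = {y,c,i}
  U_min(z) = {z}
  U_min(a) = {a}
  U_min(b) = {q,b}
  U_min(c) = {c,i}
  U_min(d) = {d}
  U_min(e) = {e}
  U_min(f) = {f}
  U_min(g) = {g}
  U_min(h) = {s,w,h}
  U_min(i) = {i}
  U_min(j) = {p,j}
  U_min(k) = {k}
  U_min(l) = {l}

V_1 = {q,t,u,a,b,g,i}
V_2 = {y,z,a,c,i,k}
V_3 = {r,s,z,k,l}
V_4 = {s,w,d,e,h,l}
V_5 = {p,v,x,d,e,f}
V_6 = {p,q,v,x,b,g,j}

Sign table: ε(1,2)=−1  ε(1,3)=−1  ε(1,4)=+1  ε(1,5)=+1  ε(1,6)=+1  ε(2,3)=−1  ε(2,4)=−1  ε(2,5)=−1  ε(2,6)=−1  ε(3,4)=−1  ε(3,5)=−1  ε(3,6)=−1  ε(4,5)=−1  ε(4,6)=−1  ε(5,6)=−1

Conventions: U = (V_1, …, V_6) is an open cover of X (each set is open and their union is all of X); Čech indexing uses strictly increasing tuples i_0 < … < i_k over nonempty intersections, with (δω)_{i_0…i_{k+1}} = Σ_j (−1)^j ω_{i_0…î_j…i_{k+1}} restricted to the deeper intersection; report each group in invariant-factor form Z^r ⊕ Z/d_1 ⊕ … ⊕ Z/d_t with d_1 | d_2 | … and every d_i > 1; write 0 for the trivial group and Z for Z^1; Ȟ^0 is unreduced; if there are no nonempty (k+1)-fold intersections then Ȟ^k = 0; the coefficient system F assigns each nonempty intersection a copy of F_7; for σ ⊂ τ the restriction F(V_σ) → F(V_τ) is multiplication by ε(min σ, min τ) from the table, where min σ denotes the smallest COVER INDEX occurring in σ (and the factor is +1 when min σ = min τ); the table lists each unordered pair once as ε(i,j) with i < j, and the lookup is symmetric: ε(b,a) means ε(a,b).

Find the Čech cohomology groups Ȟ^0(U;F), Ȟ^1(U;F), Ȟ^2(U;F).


Ȟ^0(U;F) ≅ 0, Ȟ^1(U;F) ≅ 0, Ȟ^2(U;F) ≅ 0

nerve simplices:
  V12={a,i} V16={q,b,g} V23={z,k} V34={s,l} V45={d,e} V56={p,v,x}
C dims 6,6; δ0: rk_F7 6
degree 0: 6−6−0 = 0 → Ȟ^0 ≅ 0
degree 1: 6−0−6 = 0 → Ȟ^1 ≅ 0
degree 2: 0−0−0 = 0 → Ȟ^2 ≅ 0


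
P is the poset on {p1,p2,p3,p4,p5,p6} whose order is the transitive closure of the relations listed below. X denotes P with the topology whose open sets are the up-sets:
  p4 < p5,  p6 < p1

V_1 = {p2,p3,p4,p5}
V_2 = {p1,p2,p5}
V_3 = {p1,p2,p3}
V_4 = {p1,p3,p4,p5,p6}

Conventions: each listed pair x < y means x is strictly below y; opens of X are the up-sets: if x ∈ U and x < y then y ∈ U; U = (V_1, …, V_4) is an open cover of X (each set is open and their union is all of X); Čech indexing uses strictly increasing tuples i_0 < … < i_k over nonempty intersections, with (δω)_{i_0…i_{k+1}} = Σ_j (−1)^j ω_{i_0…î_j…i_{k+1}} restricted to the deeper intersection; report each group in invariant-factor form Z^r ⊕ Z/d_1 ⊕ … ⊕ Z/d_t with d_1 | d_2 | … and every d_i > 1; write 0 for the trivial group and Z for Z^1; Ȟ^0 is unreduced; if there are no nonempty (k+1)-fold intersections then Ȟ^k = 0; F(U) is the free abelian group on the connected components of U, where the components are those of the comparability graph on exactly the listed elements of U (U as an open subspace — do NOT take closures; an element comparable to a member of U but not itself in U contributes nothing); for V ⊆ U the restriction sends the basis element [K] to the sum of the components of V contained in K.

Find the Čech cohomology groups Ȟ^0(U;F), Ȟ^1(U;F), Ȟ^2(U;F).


nonempty overlaps:
  V12={p2,p5} V13={p2,p3} V14={p3,p4,p5} V23={p1,p2} V24={p1,p5} V34={p1,p3}
  V123={p2} V124={p5} V134={p3} V234={p1}
components per intersection:
  V1: {p2} {p3} {p4,p5}
  V2: {p1} {p2} {p5}
  V3: {p1} {p2} {p3}
  V4: {p1,p6} {p3} {p4,p5}
  V12: {p2} {p5}
  V13: {p2} {p3}
  V14: {p3} {p4,p5}
  V23: {p1} {p2}
  V24: {p1} {p5}
  V34: {p1} {p3}
  V123: {p2}
  V124: {p5}
  V134: {p3}
  V234: {p1}
C dims 12,12,4; δ0: rk 8, SNF 1^8; δ1: rk 4, SNF 1^4
degree 0: 12−8−0 = 4 → Ȟ^0 ≅ Z^4
degree 1: 12−4−8 = 0 → Ȟ^1 ≅ 0
degree 2: 4−0−4 = 0 → Ȟ^2 ≅ 0

Ȟ^0 ≅ Z^4, Ȟ^1 ≅ 0 and Ȟ^2 ≅ 0


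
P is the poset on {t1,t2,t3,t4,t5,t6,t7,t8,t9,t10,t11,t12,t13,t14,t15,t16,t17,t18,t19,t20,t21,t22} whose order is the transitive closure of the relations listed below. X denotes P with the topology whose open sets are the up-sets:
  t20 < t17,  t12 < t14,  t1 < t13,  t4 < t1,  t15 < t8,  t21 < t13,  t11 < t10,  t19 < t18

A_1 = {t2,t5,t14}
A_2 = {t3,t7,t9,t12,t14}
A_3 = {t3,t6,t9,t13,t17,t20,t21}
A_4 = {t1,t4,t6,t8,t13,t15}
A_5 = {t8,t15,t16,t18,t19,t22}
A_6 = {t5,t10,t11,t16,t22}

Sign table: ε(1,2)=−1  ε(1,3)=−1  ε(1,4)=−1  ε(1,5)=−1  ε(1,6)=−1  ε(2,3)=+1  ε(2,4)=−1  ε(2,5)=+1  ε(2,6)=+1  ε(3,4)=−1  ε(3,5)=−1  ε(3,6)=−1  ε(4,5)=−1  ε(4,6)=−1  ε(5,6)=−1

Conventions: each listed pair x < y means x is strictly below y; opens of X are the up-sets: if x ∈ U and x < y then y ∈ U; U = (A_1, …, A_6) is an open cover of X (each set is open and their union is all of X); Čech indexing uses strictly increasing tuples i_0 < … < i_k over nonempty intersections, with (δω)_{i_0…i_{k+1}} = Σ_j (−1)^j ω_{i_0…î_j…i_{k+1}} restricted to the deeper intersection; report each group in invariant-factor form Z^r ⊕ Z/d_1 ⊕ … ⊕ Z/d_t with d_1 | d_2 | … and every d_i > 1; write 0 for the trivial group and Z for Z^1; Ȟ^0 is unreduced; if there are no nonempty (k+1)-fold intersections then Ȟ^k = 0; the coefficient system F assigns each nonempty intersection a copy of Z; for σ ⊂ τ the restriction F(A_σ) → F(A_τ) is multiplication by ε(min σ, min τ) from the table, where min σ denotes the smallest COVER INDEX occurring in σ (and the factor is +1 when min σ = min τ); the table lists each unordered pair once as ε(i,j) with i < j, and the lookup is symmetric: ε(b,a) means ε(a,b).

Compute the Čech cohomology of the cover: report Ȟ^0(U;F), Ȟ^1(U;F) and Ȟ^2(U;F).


Ȟ^0 ≅ 0; Ȟ^1 ≅ Z/2; Ȟ^2 ≅ 0

intersection data:
  A12={t14} A16={t5} A23={t3,t9} A34={t6,t13} A45={t8,t15} A56={t16,t22}
C dims 6,6; δ0: rk 6, SNF 1^5·2
Ȟ^0 = (6 − 6) − 0 = 0, so Ȟ^0 ≅ 0
Ȟ^1 = (6 − 0) − 6 = 0 plus torsion [2], so Ȟ^1 ≅ Z/2
Ȟ^2 = (0 − 0) − 0 = 0, so Ȟ^2 ≅ 0


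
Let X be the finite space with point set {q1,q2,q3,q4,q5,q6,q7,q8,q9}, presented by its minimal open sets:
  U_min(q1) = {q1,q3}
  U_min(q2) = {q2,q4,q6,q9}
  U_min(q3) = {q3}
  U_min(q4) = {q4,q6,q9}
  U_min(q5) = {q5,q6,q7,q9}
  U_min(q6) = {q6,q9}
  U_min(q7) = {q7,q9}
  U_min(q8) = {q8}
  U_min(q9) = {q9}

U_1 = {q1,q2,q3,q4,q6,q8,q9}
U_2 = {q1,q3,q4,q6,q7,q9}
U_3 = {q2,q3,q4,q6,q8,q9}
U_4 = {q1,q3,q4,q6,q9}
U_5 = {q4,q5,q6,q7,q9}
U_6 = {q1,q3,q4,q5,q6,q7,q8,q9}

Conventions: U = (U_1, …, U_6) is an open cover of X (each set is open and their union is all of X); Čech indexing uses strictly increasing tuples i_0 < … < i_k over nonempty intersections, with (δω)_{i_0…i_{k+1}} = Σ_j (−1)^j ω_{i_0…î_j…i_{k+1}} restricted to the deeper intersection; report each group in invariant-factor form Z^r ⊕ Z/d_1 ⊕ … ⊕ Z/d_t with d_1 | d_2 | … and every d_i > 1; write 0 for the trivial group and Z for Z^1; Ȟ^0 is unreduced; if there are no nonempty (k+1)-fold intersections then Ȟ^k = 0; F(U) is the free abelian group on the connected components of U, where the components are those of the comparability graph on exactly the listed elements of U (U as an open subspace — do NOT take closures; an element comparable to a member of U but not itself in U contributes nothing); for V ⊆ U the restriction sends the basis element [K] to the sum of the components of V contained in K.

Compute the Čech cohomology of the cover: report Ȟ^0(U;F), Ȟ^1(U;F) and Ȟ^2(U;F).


nonempty intersections:
  U12={q1,q3,q4,q6,q9} U13={q2,q3,q4,q6,q8,q9} U14={q1,q3,q4,q6,q9} U15={q4,q6,q9} U16={q1,q3,q4,q6,q8,q9} U23={q3,q4,q6,q9} U24={q1,q3,q4,q6,q9} U25={q4,q6,q7,q9} U26={q1,q3,q4,q6,q7,q9} U34={q3,q4,q6,q9} U35={q4,q6,q9} U36={q3,q4,q6,q8,q9} U45={q4,q6,q9} U46={q1,q3,q4,q6,q9} U56={q4,q5,q6,q7,q9}
  U123={q3,q4,q6,q9} U124={q1,q3,q4,q6,q9} U125={q4,q6,q9} U126={q1,q3,q4,q6,q9} U134={q3,q4,q6,q9} U135={q4,q6,q9} U136={q3,q4,q6,q8,q9} U145={q4,q6,q9} U146={q1,q3,q4,q6,q9} U156={q4,q6,q9} U234={q3,q4,q6,q9} U235={q4,q6,q9} U236={q3,q4,q6,q9} U245={q4,q6,q9} U246={q1,q3,q4,q6,q9} U256={q4,q6,q7,q9} U345={q4,q6,q9} U346={q3,q4,q6,q9} U356={q4,q6,q9} U456={q4,q6,q9}
  U1234={q3,q4,q6,q9} U1235={q4,q6,q9} U1236={q3,q4,q6,q9} U1245={q4,q6,q9} U1246={q1,q3,q4,q6,q9} U1256={q4,q6,q9} U1345={q4,q6,q9} U1346={q3,q4,q6,q9} U1356={q4,q6,q9} U1456={q4,q6,q9} U2345={q4,q6,q9} U2346={q3,q4,q6,q9} U2356={q4,q6,q9} U2456={q4,q6,q9} U3456={q4,q6,q9}
  U12345={q4,q6,q9} U12346={q3,q4,q6,q9} U12356={q4,q6,q9} U12456={q4,q6,q9} U13456={q4,q6,q9} U23456={q4,q6,q9}
  U123456={q4,q6,q9}
components per intersection:
  U1: {q1,q3} {q2,q4,q6,q9} {q8}
  U2: {q1,q3} {q4,q6,q7,q9}
  U3: {q2,q4,q6,q9} {q3} {q8}
  U4: {q1,q3} {q4,q6,q9}
  U5: {q4,q5,q6,q7,q9}
  U6: {q1,q3} {q4,q5,q6,q7,q9} {q8}
  U12: {q1,q3} {q4,q6,q9}
  U13: {q2,q4,q6,q9} {q3} {q8}
  U14: {q1,q3} {q4,q6,q9}
  U15: {q4,q6,q9}
  U16: {q1,q3} {q4,q6,q9} {q8}
  U23: {q3} {q4,q6,q9}
  U24: {q1,q3} {q4,q6,q9}
  U25: {q4,q6,q7,q9}
  U26: {q1,q3} {q4,q6,q7,q9}
  U34: {q3} {q4,q6,q9}
  U35: {q4,q6,q9}
  U36: {q3} {q4,q6,q9} {q8}
  U45: {q4,q6,q9}
  U46: {q1,q3} {q4,q6,q9}
  U56: {q4,q5,q6,q7,q9}
  U123: {q3} {q4,q6,q9}
  U124: {q1,q3} {q4,q6,q9}
  U125: {q4,q6,q9}
  U126: {q1,q3} {q4,q6,q9}
  U134: {q3} {q4,q6,q9}
  U135: {q4,q6,q9}
  U136: {q3} {q4,q6,q9} {q8}
  U145: {q4,q6,q9}
  U146: {q1,q3} {q4,q6,q9}
  U156: {q4,q6,q9}
  U234: {q3} {q4,q6,q9}
  U235: {q4,q6,q9}
  U236: {q3} {q4,q6,q9}
  U245: {q4,q6,q9}
  U246: {q1,q3} {q4,q6,q9}
  U256: {q4,q6,q7,q9}
  U345: {q4,q6,q9}
  U346: {q3} {q4,q6,q9}
  U356: {q4,q6,q9}
  U456: {q4,q6,q9}
  U1234: {q3} {q4,q6,q9}
  U1235: {q4,q6,q9}
  U1236: {q3} {q4,q6,q9}
  U1245: {q4,q6,q9}
  U1246: {q1,q3} {q4,q6,q9}
  U1256: {q4,q6,q9}
  U1345: {q4,q6,q9}
  U1346: {q3} {q4,q6,q9}
  U1356: {q4,q6,q9}
  U1456: {q4,q6,q9}
  U2345: {q4,q6,q9}
  U2346: {q3} {q4,q6,q9}
  U2356: {q4,q6,q9}
  U2456: {q4,q6,q9}
  U3456: {q4,q6,q9}
  U12345: {q4,q6,q9}
  U12346: {q3} {q4,q6,q9}
  U12356: {q4,q6,q9}
  U12456: {q4,q6,q9}
  U13456: {q4,q6,q9}
  U23456: {q4,q6,q9}
  U123456: {q4,q6,q9}
C dims 14,28,31,20; δ0: rk 11, SNF 1^11; δ1: rk 17, SNF 1^17; δ2: rk 14, SNF 1^14
Ȟ^0: (14−11)−0=3 ⇒ Z^3
Ȟ^1: (28−17)−11=0 ⇒ 0
Ȟ^2: (31−14)−17=0 ⇒ 0

Ȟ^0 ≅ Z^3, Ȟ^1 ≅ 0 and Ȟ^2 ≅ 0


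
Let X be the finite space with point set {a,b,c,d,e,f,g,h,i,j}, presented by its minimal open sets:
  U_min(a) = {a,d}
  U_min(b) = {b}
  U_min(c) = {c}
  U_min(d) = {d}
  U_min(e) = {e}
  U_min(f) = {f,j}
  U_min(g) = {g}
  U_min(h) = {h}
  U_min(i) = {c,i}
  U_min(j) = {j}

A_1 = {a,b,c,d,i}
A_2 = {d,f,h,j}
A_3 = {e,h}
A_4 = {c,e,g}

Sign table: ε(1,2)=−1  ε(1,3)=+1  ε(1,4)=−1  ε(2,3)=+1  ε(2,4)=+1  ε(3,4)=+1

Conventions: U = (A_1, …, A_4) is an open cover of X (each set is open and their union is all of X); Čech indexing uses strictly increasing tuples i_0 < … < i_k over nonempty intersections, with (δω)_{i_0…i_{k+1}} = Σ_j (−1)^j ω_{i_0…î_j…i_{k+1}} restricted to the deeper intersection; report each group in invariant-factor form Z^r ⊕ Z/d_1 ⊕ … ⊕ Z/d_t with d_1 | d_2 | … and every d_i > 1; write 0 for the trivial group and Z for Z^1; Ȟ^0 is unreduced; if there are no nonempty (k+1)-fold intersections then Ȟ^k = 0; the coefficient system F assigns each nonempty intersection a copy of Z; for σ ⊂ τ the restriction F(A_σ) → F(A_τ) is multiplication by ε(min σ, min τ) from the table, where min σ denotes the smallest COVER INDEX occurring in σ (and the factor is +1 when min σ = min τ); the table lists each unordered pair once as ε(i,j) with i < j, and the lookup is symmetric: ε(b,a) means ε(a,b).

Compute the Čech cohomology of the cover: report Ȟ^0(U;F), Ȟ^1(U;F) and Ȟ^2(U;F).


nerve of the cover:
  A12={d} A14={c} A23={h} A34={e}
C dims 4,4; δ0: rk 3, SNF 1^3
Ȟ^0 = (4 − 3) − 0 = 1, so Ȟ^0 ≅ Z
Ȟ^1 = (4 − 0) − 3 = 1, so Ȟ^1 ≅ Z
Ȟ^2 = (0 − 0) − 0 = 0, so Ȟ^2 ≅ 0

Ȟ^0(U;F) ≅ Z, Ȟ^1(U;F) ≅ Z and Ȟ^2(U;F) ≅ 0


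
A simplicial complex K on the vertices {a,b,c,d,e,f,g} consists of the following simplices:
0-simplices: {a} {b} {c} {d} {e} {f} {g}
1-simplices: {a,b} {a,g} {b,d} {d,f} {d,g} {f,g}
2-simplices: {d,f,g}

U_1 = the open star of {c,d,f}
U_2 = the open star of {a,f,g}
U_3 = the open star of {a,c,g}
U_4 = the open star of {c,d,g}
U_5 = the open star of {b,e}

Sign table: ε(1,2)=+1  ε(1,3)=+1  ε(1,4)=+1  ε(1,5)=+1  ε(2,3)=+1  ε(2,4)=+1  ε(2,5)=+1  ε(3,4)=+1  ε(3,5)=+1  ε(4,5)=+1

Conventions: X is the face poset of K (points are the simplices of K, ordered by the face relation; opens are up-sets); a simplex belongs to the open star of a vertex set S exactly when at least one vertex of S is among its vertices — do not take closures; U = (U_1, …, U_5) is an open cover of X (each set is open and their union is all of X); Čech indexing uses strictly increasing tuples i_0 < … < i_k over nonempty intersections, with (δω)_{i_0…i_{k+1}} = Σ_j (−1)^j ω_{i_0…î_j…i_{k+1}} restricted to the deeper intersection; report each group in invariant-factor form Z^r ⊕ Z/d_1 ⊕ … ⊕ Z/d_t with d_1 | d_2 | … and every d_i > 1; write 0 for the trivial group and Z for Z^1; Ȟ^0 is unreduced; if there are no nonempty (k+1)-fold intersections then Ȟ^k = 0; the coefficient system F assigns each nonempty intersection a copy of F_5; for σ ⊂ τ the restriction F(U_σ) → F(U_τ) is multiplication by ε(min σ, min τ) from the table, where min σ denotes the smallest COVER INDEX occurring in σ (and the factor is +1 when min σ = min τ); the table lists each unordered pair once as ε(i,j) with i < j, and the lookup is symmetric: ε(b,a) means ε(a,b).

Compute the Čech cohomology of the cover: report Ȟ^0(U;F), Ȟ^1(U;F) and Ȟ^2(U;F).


nonempty intersections:
  U1={{c},{d},{f},{b,d},{d,f},{d,g},{f,g},{d,f,g}} U2={{a},{f},{g},{a,b},{a,g},{d,f},{d,g},{f,g},{d,f,g}} U3={{a},{c},{g},{a,b},{a,g},{d,g},{f,g},{d,f,g}} U4={{c},{d},{g},{a,g},{b,d},{d,f},{d,g},{f,g},{d,f,g}} U5={{b},{e},{a,b},{b,d}}
  U12={{f},{d,f},{d,g},{f,g},{d,f,g}} U13={{c},{d,g},{f,g},{d,f,g}} U14={{c},{d},{b,d},{d,f},{d,g},{f,g},{d,f,g}} U15={{b,d}} U23={{a},{g},{a,b},{a,g},{d,g},{f,g},{d,f,g}} U24={{g},{a,g},{d,f},{d,g},{f,g},{d,f,g}} U25={{a,b}} U34={{c},{g},{a,g},{d,g},{f,g},{d,f,g}} U35={{a,b}} U45={{b,d}}
  U123={{d,g},{f,g},{d,f,g}} U124={{d,f},{d,g},{f,g},{d,f,g}} U134={{c},{d,g},{f,g},{d,f,g}} U145={{b,d}} U234={{g},{a,g},{d,g},{f,g},{d,f,g}} U235={{a,b}}
  U1234={{d,g},{f,g},{d,f,g}}
C dims 5,10,6,1; δ0: rk_F5 4; δ1: rk_F5 5; δ2: rk_F5 1
Ȟ^0: (5−4)−0=1 ⇒ Z/5
Ȟ^1: (10−5)−4=1 ⇒ Z/5
Ȟ^2: (6−1)−5=0 ⇒ 0

Ȟ^0 = Z/5,  Ȟ^1 = Z/5,  Ȟ^2 = 0


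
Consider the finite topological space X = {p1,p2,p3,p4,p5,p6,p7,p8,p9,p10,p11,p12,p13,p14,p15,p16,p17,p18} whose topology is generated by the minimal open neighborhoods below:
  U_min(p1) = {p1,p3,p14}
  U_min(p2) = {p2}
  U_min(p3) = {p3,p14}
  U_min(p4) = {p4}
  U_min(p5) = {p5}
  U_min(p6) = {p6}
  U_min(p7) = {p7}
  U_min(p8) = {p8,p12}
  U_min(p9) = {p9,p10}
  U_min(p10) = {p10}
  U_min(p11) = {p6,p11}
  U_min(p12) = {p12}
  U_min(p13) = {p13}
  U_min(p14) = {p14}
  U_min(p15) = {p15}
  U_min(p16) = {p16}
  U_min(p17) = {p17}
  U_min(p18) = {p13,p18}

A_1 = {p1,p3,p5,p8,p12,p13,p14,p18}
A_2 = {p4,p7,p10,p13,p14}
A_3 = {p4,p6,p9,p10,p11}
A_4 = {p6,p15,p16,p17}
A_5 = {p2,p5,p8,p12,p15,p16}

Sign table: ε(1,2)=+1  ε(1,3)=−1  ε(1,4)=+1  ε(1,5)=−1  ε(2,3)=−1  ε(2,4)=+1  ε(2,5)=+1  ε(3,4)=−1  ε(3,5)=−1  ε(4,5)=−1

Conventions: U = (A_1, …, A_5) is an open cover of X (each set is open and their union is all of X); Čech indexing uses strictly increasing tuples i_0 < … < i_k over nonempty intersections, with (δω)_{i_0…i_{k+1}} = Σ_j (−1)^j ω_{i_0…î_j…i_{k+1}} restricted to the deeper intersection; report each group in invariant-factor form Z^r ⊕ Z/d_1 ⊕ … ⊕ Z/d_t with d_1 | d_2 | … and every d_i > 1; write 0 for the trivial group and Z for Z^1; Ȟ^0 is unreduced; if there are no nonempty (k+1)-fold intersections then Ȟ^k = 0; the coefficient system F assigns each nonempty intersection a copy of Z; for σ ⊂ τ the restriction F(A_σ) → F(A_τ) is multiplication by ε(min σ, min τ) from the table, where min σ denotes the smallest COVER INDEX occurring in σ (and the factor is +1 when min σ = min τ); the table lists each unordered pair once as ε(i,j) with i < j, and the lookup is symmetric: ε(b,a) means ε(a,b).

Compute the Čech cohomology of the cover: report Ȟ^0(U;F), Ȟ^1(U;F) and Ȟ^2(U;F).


nonempty intersections:
  A12={p13,p14} A15={p5,p8,p12} A23={p4,p10} A34={p6} A45={p15,p16}
C dims 5,5; δ0: rk 4, SNF 1^4
Ȟ^0: (5−4)−0=1 ⇒ Z
Ȟ^1: (5−0)−4=1 ⇒ Z
Ȟ^2: (0−0)−0=0 ⇒ 0

Ȟ^0(U;F) ≅ Z,  Ȟ^1(U;F) ≅ Z,  Ȟ^2(U;F) ≅ 0


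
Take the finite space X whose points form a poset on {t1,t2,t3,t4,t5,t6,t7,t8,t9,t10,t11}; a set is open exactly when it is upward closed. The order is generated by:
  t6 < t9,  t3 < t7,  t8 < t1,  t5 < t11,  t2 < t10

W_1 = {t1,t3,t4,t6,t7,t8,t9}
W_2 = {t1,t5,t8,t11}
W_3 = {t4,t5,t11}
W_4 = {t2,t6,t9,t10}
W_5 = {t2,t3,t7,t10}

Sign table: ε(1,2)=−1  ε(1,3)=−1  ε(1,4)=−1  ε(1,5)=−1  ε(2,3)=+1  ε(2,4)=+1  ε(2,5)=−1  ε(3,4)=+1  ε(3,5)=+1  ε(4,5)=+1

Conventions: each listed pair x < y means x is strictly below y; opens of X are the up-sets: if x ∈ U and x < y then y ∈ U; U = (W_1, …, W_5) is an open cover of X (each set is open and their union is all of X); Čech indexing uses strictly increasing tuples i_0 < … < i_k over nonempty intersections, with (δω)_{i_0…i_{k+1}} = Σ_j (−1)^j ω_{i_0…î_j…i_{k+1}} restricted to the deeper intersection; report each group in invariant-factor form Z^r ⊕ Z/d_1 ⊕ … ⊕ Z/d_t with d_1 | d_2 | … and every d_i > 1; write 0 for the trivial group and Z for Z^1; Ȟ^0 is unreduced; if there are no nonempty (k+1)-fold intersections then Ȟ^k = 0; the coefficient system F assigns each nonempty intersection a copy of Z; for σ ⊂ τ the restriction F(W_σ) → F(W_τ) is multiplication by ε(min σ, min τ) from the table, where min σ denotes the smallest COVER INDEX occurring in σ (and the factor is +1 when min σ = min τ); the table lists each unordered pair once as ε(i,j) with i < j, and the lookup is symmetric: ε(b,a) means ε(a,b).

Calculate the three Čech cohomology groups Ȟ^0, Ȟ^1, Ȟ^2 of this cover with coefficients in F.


Ȟ^0(U;F) ≅ Z,  Ȟ^1(U;F) ≅ Z^2,  Ȟ^2(U;F) ≅ 0

nerve of the cover:
  W12={t1,t8} W13={t4} W14={t6,t9} W15={t3,t7} W23={t5,t11} W45={t2,t10}
C dims 5,6; δ0: rk 4, SNF 1^4
Ȟ^0 = (5 − 4) − 0 = 1, so Ȟ^0 ≅ Z
Ȟ^1 = (6 − 0) − 4 = 2, so Ȟ^1 ≅ Z^2
Ȟ^2 = (0 − 0) − 0 = 0, so Ȟ^2 ≅ 0


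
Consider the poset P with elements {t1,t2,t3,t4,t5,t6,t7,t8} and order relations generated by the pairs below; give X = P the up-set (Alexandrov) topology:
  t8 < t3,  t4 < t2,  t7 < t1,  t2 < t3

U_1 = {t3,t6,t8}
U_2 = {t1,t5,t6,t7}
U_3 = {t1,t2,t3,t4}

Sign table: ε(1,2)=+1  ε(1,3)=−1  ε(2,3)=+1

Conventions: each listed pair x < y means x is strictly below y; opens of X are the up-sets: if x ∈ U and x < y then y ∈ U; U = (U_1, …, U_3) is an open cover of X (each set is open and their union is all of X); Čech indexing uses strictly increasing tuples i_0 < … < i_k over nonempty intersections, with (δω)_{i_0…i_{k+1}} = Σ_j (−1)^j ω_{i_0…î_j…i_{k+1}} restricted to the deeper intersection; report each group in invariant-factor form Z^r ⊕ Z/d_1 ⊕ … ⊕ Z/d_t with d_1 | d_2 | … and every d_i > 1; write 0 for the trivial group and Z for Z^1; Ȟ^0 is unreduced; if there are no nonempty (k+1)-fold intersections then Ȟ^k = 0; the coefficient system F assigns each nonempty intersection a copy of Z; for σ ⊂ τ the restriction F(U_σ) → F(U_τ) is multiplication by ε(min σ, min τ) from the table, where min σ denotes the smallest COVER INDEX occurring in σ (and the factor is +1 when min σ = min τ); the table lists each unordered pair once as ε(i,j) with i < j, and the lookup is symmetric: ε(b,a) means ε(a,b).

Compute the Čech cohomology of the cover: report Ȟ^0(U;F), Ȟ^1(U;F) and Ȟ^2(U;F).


intersection data:
  U12={t6} U13={t3} U23={t1}
C dims 3,3; δ0: rk 3, SNF 1^2·2
Ȟ^0 = (3 − 3) − 0 = 0, so Ȟ^0 ≅ 0
Ȟ^1 = (3 − 0) − 3 = 0 plus torsion [2], so Ȟ^1 ≅ Z/2
Ȟ^2 = (0 − 0) − 0 = 0, so Ȟ^2 ≅ 0

Ȟ^0 ≅ 0, Ȟ^1 ≅ Z/2, Ȟ^2 ≅ 0


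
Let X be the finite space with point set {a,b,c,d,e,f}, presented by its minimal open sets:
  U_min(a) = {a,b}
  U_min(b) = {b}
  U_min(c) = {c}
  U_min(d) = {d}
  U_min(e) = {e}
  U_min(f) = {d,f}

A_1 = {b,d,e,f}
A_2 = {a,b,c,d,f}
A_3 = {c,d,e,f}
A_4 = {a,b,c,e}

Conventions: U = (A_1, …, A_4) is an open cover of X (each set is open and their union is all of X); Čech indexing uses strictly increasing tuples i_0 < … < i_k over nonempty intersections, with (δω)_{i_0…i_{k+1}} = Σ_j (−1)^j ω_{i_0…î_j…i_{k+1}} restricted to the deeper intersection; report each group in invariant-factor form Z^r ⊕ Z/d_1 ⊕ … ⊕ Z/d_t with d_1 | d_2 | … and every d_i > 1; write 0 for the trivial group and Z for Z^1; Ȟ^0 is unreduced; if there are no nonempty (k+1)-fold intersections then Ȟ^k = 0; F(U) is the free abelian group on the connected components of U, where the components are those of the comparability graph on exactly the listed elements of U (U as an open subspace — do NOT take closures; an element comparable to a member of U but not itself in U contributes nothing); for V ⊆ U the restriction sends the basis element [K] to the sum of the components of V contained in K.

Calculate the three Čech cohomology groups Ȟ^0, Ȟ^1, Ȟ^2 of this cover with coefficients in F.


cover nerve:
  A12={b,d,f} A13={d,e,f} A14={b,e} A23={c,d,f} A24={a,b,c} A34={c,e}
  A123={d,f} A124={b} A134={e} A234={c}
components per intersection:
  A1: {b} {d,f} {e}
  A2: {a,b} {c} {d,f}
  A3: {c} {d,f} {e}
  A4: {a,b} {c} {e}
  A12: {b} {d,f}
  A13: {d,f} {e}
  A14: {b} {e}
  A23: {c} {d,f}
  A24: {a,b} {c}
  A34: {c} {e}
  A123: {d,f}
  A124: {b}
  A134: {e}
  A234: {c}
C dims 12,12,4; δ0: rk 8, SNF 1^8; δ1: rk 4, SNF 1^4
Ȟ^0: (12−8)−0=4 ⇒ Z^4
Ȟ^1: (12−4)−8=0 ⇒ 0
Ȟ^2: (4−0)−4=0 ⇒ 0

Ȟ^0(U;F) ≅ Z^4, Ȟ^1(U;F) ≅ 0 and Ȟ^2(U;F) ≅ 0
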